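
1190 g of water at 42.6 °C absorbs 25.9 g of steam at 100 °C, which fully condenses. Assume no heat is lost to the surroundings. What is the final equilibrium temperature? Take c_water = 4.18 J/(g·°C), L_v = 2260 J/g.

Energy balance with sensible and latent terms:
steam→water at 100 °C releases m L_v = 25.9×2260 = 58534; condensate cools 100→T: 25.9×4.18×(T − 100) = 108.26(T − 100); water warms: 1190×4.18×(T − 42.6) = 4974.2(T − 42.6)
5082.5 T = 58534 + 10826 + 211901 = 281261
T ≈ 55.34 °C — below 100 °C, confirming all the steam condensed.

T_f ≈ 55.3 °C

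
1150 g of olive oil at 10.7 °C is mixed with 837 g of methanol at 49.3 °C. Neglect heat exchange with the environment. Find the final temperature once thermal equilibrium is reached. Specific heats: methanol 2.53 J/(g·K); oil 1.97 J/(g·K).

|Q_methanol| = |Q_oil|:
837*2.53*(49.3 − T) = 1150*1.97*(T − 10.7)
2117.6(49.3 − T) = 2265.5(T − 10.7)
4383.1 T = 128639  ⇒  T ≈ 29.35 °C

T_f ≈ 29.3 °C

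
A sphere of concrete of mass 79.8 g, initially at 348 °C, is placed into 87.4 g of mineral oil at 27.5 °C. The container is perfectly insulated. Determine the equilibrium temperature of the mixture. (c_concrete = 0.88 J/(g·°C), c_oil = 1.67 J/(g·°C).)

T_f ≈ 131.6 °C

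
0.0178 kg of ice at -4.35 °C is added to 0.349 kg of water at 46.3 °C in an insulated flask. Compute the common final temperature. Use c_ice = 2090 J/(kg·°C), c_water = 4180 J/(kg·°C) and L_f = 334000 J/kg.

T_f ≈ 40.1 °C

Net heat exchanged in the isolated system is zero:
ice -4.35→0 °C: 0.0178·2090·4.35 = 161.83
  melt ice: 0.0178·334000 = 5945.2
  meltwater 0→T: 0.0178·4180·T = 74.4 T
  water: 1458.8(T − 46.3)
1533.2 T = 67543 − 6107 = 61436
T ≈ 40.07 °C. Since T > 0 °C, the all-ice-melts assumption holds.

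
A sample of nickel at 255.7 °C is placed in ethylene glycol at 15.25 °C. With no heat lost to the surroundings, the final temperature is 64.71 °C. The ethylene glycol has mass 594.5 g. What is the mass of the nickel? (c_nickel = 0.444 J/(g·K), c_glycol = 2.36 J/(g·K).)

m ≈ 818 g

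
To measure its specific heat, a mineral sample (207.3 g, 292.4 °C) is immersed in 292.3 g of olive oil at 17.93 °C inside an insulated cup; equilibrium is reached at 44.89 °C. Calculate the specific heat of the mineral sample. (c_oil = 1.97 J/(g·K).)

m_s c (T_s − T_f) = m_oil c_oil (T_f − T_0):
207.3·c·(292.4 − 44.89) = 292.3·1.97·(44.89 − 17.93)
51309 c = 15524  ⇒  c ≈ 0.3026 J/(g·K)

c ≈ 0.303 J/(g·K)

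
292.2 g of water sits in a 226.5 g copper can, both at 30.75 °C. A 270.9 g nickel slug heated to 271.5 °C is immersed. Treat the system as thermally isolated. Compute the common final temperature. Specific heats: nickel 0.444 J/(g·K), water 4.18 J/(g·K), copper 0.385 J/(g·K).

Let T be the final temperature. ΣQ_i = 0:
270.9*0.444*(T − 271.5) + 292.2*4.18*(T − 30.75) + 226.5*0.385*(T − 30.75) = 0
120.28(T − 271.5) + 1221.4(T − 30.75) + 87.2(T − 30.75) = 0
1428.9 T = 72895
T = 72895 / 1428.9 = 51 °C

T_f ≈ 51.0 °C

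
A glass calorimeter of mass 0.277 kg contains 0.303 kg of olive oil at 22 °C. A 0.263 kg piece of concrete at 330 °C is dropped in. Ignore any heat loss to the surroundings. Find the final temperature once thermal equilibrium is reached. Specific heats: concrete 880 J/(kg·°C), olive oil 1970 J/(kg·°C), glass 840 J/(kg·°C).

T_f ≈ 89.2 °C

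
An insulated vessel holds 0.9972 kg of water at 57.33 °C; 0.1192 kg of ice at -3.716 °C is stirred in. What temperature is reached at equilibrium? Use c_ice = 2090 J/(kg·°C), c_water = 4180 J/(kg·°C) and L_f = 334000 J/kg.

T_f ≈ 42.5 °C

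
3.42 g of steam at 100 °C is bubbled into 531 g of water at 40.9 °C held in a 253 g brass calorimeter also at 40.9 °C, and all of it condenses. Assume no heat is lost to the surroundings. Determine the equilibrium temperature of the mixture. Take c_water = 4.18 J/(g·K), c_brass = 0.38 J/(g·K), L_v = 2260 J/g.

Net heat exchanged in the isolated system is zero:
condense steam: −3.42·2260 = −7729.2
  condensate cools 100→T: 3.42·4.18·(T − 100) = 14.3(T − 100)
  original water: 2219.6(T − 40.9)
  brass cup: 253·0.38·(T − 40.9) = 96.14(T − 40.9)
2330 T = 7729.2 + 1429.6 + 94713 = 103872
T ≈ 44.58 °C — below 100 °C, confirming all the steam condensed.

T_f ≈ 44.6 °C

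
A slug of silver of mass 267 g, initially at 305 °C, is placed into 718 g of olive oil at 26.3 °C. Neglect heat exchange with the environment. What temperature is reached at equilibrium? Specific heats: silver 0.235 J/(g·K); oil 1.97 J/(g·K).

T_f ≈ 38.1 °C

Let T be the final temperature. ΣQ_i = 0:
267·0.235·(T − 305) + 718·1.97·(T − 26.3) = 0
62.74(T − 305) + 1414.5(T − 26.3) = 0
(62.74 + 1414.5) T = 62.74·305 + 1414.5·26.3
T = 56338/1477.2 ≈ 38.14 °C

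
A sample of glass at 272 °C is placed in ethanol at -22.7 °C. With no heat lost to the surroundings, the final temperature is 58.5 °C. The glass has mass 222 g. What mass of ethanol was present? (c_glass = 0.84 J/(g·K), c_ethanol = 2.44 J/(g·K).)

m ≈ 201 g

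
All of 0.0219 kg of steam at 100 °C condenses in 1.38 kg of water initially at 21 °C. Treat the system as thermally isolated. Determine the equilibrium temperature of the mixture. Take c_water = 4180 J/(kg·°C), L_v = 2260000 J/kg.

Sum of m c ΔT and latent-heat terms is zero:
latent heat released on condensation: 0.0219·2260000 = 49494
  condensed water 100 °C→T: 91.54(T − 100)
  water warms: 1.38·4180·(T − 21) = 5768.4(T − 21)
5859.9 T = 49494 + 9154.2 + 121136 = 179785
T ≈ 30.68 °C, under the boiling point, so the assumption holds.

T_f ≈ 30.7 °C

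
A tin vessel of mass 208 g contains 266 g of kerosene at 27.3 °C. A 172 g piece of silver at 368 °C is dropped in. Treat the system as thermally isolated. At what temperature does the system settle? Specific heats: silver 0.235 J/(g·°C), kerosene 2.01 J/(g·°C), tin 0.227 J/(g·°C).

T_f ≈ 49.4 °C

Let T be the final temperature. ΣQ_i = 0:
172*0.235*(T − 368) + 266*2.01*(T − 27.3) + 208*0.227*(T − 27.3) = 0
(40.42 + 534.66 + 47.22) T = 40.42*368 + 534.66*27.3 + 47.22*27.3
T = 30760/622.3 ≈ 49.43 °C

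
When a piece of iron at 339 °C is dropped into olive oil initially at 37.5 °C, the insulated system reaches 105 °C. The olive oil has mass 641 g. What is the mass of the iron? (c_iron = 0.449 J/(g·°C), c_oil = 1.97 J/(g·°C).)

m ≈ 811 g

Heat lost by the iron = heat gained by the oil:
m×0.449×(339 − 105) = 641×1.97×(105 − 37.5)
105.07 m = 85237  ⇒  m ≈ 811.3 g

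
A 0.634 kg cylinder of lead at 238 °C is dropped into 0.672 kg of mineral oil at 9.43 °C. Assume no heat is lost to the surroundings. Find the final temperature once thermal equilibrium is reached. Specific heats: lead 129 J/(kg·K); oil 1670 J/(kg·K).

Net heat exchanged in the isolated system is zero:
0.634*129*(T − 238) + 0.672*1670*(T − 9.43) = 0
(81.79 + 1122.2) T = 81.79*238 + 1122.2*9.43
T = 30048 / 1204 = 25 °C

T_f ≈ 25.0 °C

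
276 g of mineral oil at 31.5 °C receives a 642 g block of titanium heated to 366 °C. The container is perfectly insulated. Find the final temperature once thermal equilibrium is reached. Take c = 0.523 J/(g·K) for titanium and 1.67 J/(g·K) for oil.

T_f = Σ m_i c_i T_i / Σ m_i c_i:
T_f = (335.77*366 + 460.92*31.5) / (335.77 + 460.92)
    = 137409 / 796.69 ≈ 172.48 °C

T_f ≈ 172.5 °C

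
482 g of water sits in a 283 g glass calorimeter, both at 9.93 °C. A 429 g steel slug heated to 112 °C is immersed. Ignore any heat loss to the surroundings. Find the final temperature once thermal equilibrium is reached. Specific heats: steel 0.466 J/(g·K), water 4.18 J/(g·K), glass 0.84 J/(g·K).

T_f = Σ m_i c_i T_i / Σ m_i c_i:
T_f = (199.91×112 + 2014.8×9.93 + 237.72×9.93) / (199.91 + 2014.8 + 237.72)
    = 44757 / 2452.4 ≈ 18.25 °C

T_f ≈ 18.3 °C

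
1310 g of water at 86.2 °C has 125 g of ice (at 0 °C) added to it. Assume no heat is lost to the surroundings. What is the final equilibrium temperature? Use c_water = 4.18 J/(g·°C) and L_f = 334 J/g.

T_f ≈ 71.7 °C

Taking heat into each body as positive, Σ m c ΔT = 0:
latent heat to melt: 125·334 = 41750
  meltwater 0→T: 125·4.18·T = 522.5 T
  water cools: 1310·4.18·(T − 86.2) = 5475.8(T − 86.2)
5998.3 T = 472014 − 41750 = 430264
T ≈ 71.73 °C (positive, so assuming full melt was valid).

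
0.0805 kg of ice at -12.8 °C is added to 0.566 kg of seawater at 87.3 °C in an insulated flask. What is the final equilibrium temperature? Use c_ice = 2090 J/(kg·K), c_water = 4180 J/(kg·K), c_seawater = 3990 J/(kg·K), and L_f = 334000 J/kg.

T_f ≈ 64.8 °C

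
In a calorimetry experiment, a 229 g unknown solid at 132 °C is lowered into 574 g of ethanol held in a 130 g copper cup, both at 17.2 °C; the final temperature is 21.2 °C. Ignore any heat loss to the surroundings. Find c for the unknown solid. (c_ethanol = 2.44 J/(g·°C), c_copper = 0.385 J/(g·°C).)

Energy conservation, ΣQ = 0:
229×c×(21.2 − 132) + 574×2.44×(21.2 − 17.2) + 130×0.385×(21.2 − 17.2) = 0
-25373 c = -5802.4
c = -5802.4/-25373 ≈ 0.2287 J/(g·°C)

c ≈ 0.229 J/(g·°C)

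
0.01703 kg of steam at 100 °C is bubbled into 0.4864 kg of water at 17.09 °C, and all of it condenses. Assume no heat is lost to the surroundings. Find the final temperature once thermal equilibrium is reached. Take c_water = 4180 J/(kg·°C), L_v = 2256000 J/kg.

T_f ≈ 38.2 °C

Taking heat into each body as positive, Σ m c ΔT = 0:
latent heat released on condensation: 0.01703×2256000 = 38420
  condensed water 100 °C→T: 71.19(T − 100)
  water warms: 0.4864×4180×(T − 17.09) = 2033.2(T − 17.09)
2104.3 T = 38420 + 7118.5 + 34747 = 80285
T ≈ 38.15 °C (< 100 °C, so full condensation is consistent).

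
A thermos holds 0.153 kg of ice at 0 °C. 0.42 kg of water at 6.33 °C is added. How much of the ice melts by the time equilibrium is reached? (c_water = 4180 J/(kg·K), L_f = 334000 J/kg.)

Water can give up m c ΔT = 0.42·4180·6.33 = 11113 J before reaching 0 °C.
Melting all 0.153 kg of ice would need 0.153·334000 = 51102 J.
11113 J < 51102 J, so only part of the ice melts and the system sits at 0 °C.
m_melt = 11113 / L_f = 0.03327 kg.

m_melted ≈ 0.0333 kg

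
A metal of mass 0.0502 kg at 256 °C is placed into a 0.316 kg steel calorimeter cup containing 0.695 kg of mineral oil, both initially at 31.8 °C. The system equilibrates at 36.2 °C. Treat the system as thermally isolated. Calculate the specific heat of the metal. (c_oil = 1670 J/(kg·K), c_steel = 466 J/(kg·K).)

c ≈ 522 J/(kg·K)

Heat gained plus heat lost sum to zero:
0.0502·c·(36.2 − 256) + 0.695·1670·(36.2 − 31.8) + 0.316·466·(36.2 − 31.8) = 0
-11.03 c = -5754.8
c = -5754.8/-11.03 ≈ 521.6 J/(kg·K)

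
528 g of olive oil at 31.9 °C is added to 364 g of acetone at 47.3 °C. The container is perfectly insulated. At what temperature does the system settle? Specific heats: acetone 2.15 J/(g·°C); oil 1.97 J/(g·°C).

Conservation of energy gives ΣQ = 0:
364·2.15·(T − 47.3) + 528·1.97·(T − 31.9) = 0
1822.8 T = 70198
T = 70198/1822.8 ≈ 38.51 °C

T_f ≈ 38.5 °C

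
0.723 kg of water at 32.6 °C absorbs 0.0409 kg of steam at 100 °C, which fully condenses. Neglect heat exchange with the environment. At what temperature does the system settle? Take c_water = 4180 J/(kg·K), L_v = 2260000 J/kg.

T_f ≈ 65.2 °C

Setting the total heat transfer to zero:
latent heat released on condensation: 0.0409·2260000 = 92434
  condensed water 100 °C→T: 170.96(T − 100)
  original water: 3022.1(T − 32.6)
3193.1 T = 92434 + 17096 + 98522 = 208052
T ≈ 65.16 °C, under the boiling point, so the assumption holds.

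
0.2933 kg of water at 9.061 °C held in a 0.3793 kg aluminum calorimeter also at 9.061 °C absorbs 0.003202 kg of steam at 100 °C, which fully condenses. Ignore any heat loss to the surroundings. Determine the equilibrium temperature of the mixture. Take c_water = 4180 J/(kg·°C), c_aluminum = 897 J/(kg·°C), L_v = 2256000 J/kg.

T_f ≈ 14.4 °C

Energy balance with sensible and latent terms:
condense steam: −0.003202·2256000 = −7223.7
  condensed water 100 °C→T: 13.38(T − 100)
  original water: 1226(T − 9.061)
  cup: 340.23(T − 9.061)
1579.6 T = 7223.7 + 1338.4 + 14192 = 22754
T ≈ 14.40 °C — below 100 °C, confirming all the steam condensed.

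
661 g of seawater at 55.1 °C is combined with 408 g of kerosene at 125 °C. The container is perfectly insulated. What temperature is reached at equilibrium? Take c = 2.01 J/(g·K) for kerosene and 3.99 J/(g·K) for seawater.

Heat gained plus heat lost sum to zero:
408*2.01*(T − 125) + 661*3.99*(T − 55.1) = 0
820.08(T − 125) + 2637.4(T − 55.1) = 0
3457.5 T = 247830
T = 247830 / 3457.5 = 71.7 °C

T_f ≈ 71.7 °C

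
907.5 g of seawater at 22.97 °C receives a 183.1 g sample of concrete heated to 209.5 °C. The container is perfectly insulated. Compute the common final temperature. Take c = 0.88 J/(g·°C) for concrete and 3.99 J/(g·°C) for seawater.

Heat lost by the concrete equals heat gained by the seawater:
183.1*0.88*(209.5 − T) = 907.5*3.99*(T − 22.97)
161.13(209.5 − T) = 3620.9(T − 22.97)
3782.1 T = 116929  ⇒  T ≈ 30.92 °C

T_f ≈ 30.9 °C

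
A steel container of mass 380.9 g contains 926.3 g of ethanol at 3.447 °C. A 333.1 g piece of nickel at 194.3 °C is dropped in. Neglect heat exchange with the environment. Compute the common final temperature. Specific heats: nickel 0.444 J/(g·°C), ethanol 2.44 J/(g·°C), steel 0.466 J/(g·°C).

Let T be the final temperature. ΣQ_i = 0:
333.1×0.444×(T − 194.3) + 926.3×2.44×(T − 3.447) + 380.9×0.466×(T − 3.447) = 0
147.9(T − 194.3) + 2260.2(T − 3.447) + 177.5(T − 3.447) = 0
2585.6 T = 37139
T = 37139/2585.6 ≈ 14.36 °C

T_f ≈ 14.4 °C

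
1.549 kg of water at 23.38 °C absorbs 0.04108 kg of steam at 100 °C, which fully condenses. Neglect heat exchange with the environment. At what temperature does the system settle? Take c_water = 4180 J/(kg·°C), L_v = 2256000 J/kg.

Heat gained plus heat lost sum to zero:
latent heat released on condensation: 0.04108·2256000 = 92676; condensate cools 100→T: 0.04108·4180·(T − 100) = 171.71(T − 100); original water: 6474.8(T − 23.38)
6646.5 T = 92676 + 17171 + 151381 = 261229
T ≈ 39.30 °C, under the boiling point, so the assumption holds.

T_f ≈ 39.3 °C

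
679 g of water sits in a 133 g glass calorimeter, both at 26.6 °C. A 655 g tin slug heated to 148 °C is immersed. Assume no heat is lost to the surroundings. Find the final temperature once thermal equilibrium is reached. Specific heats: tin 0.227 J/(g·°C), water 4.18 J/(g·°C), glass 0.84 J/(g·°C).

T_f ≈ 32.4 °C

Taking heat into each body as positive, Σ m c ΔT = 0:
655×0.227×(T − 148) + 679×4.18×(T − 26.6) + 133×0.84×(T − 26.6) = 0
(148.69 + 2838.2 + 111.72) T = 148.69×148 + 2838.2×26.6 + 111.72×26.6
T = 100474 / 3098.6 = 32.4 °C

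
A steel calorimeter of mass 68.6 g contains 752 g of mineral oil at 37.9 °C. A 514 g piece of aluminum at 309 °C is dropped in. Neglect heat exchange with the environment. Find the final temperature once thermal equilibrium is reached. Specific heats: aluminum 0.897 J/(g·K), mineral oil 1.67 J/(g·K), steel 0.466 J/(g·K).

T_f ≈ 109.4 °C

Net heat exchanged in the isolated system is zero:
514*0.897*(T − 309) + 752*1.67*(T − 37.9) + 68.6*0.466*(T − 37.9) = 0
(461.06 + 1255.8 + 31.97) T = 461.06*309 + 1255.8*37.9 + 31.97*37.9
T ≈ 109.37 °C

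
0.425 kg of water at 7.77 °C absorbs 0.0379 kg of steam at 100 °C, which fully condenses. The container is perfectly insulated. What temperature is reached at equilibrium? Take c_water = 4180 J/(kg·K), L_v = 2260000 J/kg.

T_f ≈ 59.6 °C

Setting the total heat transfer to zero:
steam→water at 100 °C releases m L_v = 0.0379×2260000 = 85654
  condensed water 100 °C→T: 158.42(T − 100)
  water warms: 0.425×4180×(T − 7.77) = 1776.5(T − 7.77)
1934.9 T = 85654 + 15842 + 13803 = 115300
T ≈ 59.59 °C — below 100 °C, confirming all the steam condensed.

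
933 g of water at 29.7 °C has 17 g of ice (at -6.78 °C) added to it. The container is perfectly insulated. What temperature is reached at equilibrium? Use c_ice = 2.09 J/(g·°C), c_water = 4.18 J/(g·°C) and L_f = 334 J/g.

T_f ≈ 27.7 °C

Conservation of energy gives ΣQ = 0:
warm ice to 0 °C: 17·2.09·(0 − (-6.78)) = 240.89; melt ice: 17·334 = 5678; warm the meltwater: 71.06 T; water cools: 933·4.18·(T − 29.7) = 3899.9(T − 29.7)
3971 T = 115828 − 5918.9 = 109909
T ≈ 27.68 °C. Since T > 0 °C, the all-ice-melts assumption holds.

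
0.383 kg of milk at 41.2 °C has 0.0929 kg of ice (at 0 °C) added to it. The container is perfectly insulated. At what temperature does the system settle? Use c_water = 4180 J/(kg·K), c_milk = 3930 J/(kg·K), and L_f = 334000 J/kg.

Setting the total heat transfer to zero:
latent heat to melt: 0.0929×334000 = 31029
  meltwater 0→T: 0.0929×4180×T = 388.32 T
  milk cools: 0.383×3930×(T − 41.2) = 1505.2(T − 41.2)
1893.5 T = 62014 − 31029 = 30985
T ≈ 16.36 °C. Since T > 0 °C, the all-ice-melts assumption holds.

T_f ≈ 16.4 °C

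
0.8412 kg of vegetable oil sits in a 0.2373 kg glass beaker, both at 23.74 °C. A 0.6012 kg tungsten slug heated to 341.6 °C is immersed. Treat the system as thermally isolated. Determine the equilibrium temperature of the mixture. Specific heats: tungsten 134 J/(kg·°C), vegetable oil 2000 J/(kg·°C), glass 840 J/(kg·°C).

T_f ≈ 36.8 °C

Conservation of energy gives ΣQ = 0:
0.6012×134×(T − 341.6) + 0.8412×2000×(T − 23.74) + 0.2373×840×(T − 23.74) = 0
(80.56 + 1682.4 + 199.33) T = 80.56×341.6 + 1682.4×23.74 + 199.33×23.74
T = 72192/1962.3 ≈ 36.79 °C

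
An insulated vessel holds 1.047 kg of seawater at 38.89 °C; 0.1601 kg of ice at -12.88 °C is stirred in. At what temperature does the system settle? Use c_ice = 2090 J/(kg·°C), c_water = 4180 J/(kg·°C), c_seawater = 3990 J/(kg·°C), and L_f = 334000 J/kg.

T_f ≈ 21.6 °C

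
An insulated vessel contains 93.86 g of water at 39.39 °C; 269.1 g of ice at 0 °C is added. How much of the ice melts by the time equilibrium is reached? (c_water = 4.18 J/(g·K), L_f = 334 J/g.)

Cooling the water to 0 °C releases 93.86×4.18×39.39 = 15454 J.
To melt every bit of ice: 269.1×334 = 89879 J.
Since 15454 < 89879 J, not all the ice melts; equilibrium is at 0 °C.
m_melted×334 = 15454  ⇒  m_melted ≈ 46.27 g.

m_melted ≈ 46.3 g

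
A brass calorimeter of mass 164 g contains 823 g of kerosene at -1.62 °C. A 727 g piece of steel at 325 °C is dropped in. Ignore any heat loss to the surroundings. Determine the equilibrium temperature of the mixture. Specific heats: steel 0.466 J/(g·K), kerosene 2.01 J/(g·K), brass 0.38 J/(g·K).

T_f ≈ 52.2 °C

Let T be the final temperature. ΣQ_i = 0:
727×0.466×(T − 325) + 823×2.01×(T − (-1.62)) + 164×0.38×(T − (-1.62)) = 0
2055.3 T = 107323
T ≈ 52.22 °C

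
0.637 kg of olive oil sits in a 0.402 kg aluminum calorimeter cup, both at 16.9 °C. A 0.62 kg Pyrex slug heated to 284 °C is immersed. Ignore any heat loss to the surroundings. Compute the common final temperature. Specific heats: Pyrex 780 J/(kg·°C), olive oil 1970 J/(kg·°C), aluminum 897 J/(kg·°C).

Energy conservation, ΣQ = 0:
0.62*780*(T − 284) + 0.637*1970*(T − 16.9) + 0.402*897*(T − 16.9) = 0
483.6(T − 284) + 1254.9(T − 16.9) + 360.59(T − 16.9) = 0
2099.1 T = 164644
T = 164644/2099.1 ≈ 78.44 °C

T_f ≈ 78.4 °C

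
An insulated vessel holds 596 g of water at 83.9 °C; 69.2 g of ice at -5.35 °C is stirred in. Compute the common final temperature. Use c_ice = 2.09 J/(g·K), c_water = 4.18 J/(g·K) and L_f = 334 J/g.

Taking heat into each body as positive, Σ m c ΔT = 0:
warm ice to 0 °C: 69.2×2.09×(0 − (-5.35)) = 773.76
  fusion: m_ice L_f = 69.2×334 = 23113
  meltwater 0→T: 69.2×4.18×T = 289.26 T
  water: 2491.3(T − 83.9)
2780.5 T = 209018 − 23887 = 185132
T ≈ 66.58 °C. Since T > 0 °C, the all-ice-melts assumption holds.

T_f ≈ 66.6 °C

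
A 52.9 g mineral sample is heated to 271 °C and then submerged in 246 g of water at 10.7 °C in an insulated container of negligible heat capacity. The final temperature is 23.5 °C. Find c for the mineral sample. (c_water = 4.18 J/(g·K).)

m_s c (T_s − T_f) = m_water c_water (T_f − T_0):
52.9×c×(271 − 23.5) = 246×4.18×(23.5 − 10.7)
13093 c = 13162  ⇒  c ≈ 1.005 J/(g·K)

c ≈ 1.01 J/(g·K)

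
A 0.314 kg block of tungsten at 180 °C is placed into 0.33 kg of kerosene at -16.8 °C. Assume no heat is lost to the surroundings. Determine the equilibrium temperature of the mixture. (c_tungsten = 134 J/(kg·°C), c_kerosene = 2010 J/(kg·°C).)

Energy conservation, ΣQ = 0:
0.314*134*(T − 180) + 0.33*2010*(T − (-16.8)) = 0
705.38 T = -3569.8
T = -3569.8/705.38 ≈ -5.06 °C

T_f ≈ -5.1 °C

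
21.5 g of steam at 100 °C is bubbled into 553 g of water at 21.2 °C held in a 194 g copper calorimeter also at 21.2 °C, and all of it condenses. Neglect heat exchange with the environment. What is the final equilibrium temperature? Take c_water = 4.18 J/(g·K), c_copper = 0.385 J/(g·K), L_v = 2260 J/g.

T_f ≈ 43.7 °C

Sum of m c ΔT and latent-heat terms is zero:
latent heat released on condensation: 21.5×2260 = 48590; condensate cools 100→T: 21.5×4.18×(T − 100) = 89.87(T − 100); original water: 2311.5(T − 21.2); copper cup: 194×0.385×(T − 21.2) = 74.69(T − 21.2)
2476.1 T = 48590 + 8987 + 50588 = 108165
T ≈ 43.68 °C — below 100 °C, confirming all the steam condensed.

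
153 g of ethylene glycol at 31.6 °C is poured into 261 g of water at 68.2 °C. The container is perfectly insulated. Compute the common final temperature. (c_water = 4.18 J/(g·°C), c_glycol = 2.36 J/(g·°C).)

Set heat shed by the hot body equal to heat absorbed by the cold body:
261·4.18·(68.2 − T) = 153·2.36·(T − 31.6)
1091(68.2 − T) = 361.08(T − 31.6)
1452.1 T = 85815  ⇒  T ≈ 59.10 °C

T_f ≈ 59.1 °C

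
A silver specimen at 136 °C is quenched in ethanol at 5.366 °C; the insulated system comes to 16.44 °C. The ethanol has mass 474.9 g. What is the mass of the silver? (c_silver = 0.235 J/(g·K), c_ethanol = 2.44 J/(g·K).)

m ≈ 457 g

Taking heat into each body as positive, Σ m c ΔT = 0:
m·0.235·(16.44 − 136) + 474.9·2.44·(16.44 − 5.366) = 0
-28.1 m = -12832
m = -12832/-28.1 ≈ 456.7 g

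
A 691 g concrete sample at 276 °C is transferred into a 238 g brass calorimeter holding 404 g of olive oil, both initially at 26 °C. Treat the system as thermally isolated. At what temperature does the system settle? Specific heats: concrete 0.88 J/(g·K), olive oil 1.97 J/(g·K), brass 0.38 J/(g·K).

Conservation of energy gives ΣQ = 0:
691·0.88·(T − 276) + 404·1.97·(T − 26) + 238·0.38·(T − 26) = 0
608.08(T − 276) + 795.88(T − 26) + 90.44(T − 26) = 0
1494.4 T = 190874
T = 190874/1494.4 ≈ 127.73 °C

T_f ≈ 127.7 °C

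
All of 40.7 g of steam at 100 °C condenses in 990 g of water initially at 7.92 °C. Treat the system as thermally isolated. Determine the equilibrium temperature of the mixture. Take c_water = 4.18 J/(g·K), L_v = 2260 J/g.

T_f ≈ 32.9 °C

Heat gained plus heat lost sum to zero:
steam→water at 100 °C releases m L_v = 40.7×2260 = 91982; condensate cools 100→T: 40.7×4.18×(T − 100) = 170.13(T − 100); water warms: 990×4.18×(T − 7.92) = 4138.2(T − 7.92)
4308.3 T = 91982 + 17013 + 32775 = 141769
T ≈ 32.91 °C (< 100 °C, so full condensation is consistent).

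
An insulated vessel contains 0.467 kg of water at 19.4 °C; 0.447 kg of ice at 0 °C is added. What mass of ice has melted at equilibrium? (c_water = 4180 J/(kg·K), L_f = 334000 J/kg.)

m_melted ≈ 0.113 kg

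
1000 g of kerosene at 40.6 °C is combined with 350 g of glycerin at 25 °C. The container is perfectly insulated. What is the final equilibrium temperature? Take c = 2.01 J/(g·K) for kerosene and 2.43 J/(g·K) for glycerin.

Heat gained plus heat lost sum to zero:
1000·2.01·(T − 40.6) + 350·2.43·(T − 25) = 0
2860.5 T = 102868
T = 102868/2860.5 ≈ 35.96 °C

T_f ≈ 36.0 °C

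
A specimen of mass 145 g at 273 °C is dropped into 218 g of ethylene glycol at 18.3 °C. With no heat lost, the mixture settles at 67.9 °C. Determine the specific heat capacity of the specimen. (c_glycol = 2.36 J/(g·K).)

Heat lost by the specimen = heat gained by the glycol:
145×c×(273 − 67.9) = 218×2.36×(67.9 − 18.3)
29740 c = 25518  ⇒  c ≈ 0.8581 J/(g·K)

c ≈ 0.858 J/(g·K)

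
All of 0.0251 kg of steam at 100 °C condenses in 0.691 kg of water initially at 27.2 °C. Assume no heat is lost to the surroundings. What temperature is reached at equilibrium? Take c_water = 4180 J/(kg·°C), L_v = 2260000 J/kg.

Heat gained plus heat lost sum to zero:
steam→water at 100 °C releases m L_v = 0.0251·2260000 = 56726
  condensed water 100 °C→T: 104.92(T − 100)
  original water: 2888.4(T − 27.2)
2993.3 T = 56726 + 10492 + 78564 = 145782
T ≈ 48.70 °C, under the boiling point, so the assumption holds.

T_f ≈ 48.7 °C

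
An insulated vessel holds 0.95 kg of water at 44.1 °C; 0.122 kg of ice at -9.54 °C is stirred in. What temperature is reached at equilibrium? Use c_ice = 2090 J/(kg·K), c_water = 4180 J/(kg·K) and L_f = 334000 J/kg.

Sum of m c ΔT and latent-heat terms is zero:
ice -9.54→0 °C: 0.122·2090·9.54 = 2432.5
  melt ice: 0.122·334000 = 40748
  meltwater 0→T: 0.122·4180·T = 509.96 T
  water cools: 0.95·4180·(T − 44.1) = 3971(T − 44.1)
4481 T = 175121 − 43181 = 131941
T ≈ 29.44 °C — above 0 °C, consistent with complete melting.

T_f ≈ 29.4 °C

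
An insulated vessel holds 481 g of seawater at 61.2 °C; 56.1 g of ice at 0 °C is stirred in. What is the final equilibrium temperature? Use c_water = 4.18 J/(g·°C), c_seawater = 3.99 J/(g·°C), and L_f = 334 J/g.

T_f ≈ 45.8 °C

Energy balance with sensible and latent terms:
melt ice: 56.1·334 = 18737
  meltwater 0→T: 56.1·4.18·T = 234.5 T
  seawater: 1919.2(T − 61.2)
2153.7 T = 117454 − 18737 = 98717
T ≈ 45.84 °C. Since T > 0 °C, the all-ice-melts assumption holds.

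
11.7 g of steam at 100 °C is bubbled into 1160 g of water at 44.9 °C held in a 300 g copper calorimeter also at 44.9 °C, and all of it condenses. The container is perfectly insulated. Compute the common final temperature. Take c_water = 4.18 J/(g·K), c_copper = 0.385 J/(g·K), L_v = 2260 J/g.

Setting the total heat transfer to zero:
latent heat released on condensation: 11.7·2260 = 26442; condensed water 100 °C→T: 48.91(T − 100); water warms: 1160·4.18·(T − 44.9) = 4848.8(T − 44.9); copper cup: 300·0.385·(T − 44.9) = 115.5(T − 44.9)
5013.2 T = 26442 + 4890.6 + 222897 = 254230
T ≈ 50.71 °C, under the boiling point, so the assumption holds.

T_f ≈ 50.7 °C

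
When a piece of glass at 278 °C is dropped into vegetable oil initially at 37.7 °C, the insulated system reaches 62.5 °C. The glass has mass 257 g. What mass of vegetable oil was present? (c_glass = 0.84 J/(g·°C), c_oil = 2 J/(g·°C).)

m ≈ 938 g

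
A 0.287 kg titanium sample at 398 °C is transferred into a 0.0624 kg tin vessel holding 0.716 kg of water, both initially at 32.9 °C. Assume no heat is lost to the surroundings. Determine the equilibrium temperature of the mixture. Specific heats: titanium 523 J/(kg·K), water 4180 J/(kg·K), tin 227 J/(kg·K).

T_f ≈ 50.3 °C

With ΣQ=0 the equilibrium temperature is the m·c-weighted mean:
T_f = (150.1·398 + 2992.9·32.9 + 14.16·32.9) / (150.1 + 2992.9 + 14.16)
    = 158672 / 3157.1 ≈ 50.26 °C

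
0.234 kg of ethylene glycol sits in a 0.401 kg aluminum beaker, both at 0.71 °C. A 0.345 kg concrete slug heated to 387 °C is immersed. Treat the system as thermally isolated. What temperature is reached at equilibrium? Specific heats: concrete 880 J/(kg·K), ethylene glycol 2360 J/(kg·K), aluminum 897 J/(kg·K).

T_f ≈ 97.2 °C

Setting the total heat transfer to zero:
0.345×880×(T − 387) + 0.234×2360×(T − 0.71) + 0.401×897×(T − 0.71) = 0
1215.5 T = 118141
T ≈ 97.19 °C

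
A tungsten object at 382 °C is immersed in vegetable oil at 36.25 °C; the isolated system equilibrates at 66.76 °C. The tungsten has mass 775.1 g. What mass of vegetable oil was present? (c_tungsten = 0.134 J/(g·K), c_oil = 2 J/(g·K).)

|Q_tungsten| = |Q_oil|:
775.1·0.134·(382 − 66.76) = m·2·(66.76 − 36.25)
61.02 m = 32742  ⇒  m ≈ 536.6 g

m ≈ 537 g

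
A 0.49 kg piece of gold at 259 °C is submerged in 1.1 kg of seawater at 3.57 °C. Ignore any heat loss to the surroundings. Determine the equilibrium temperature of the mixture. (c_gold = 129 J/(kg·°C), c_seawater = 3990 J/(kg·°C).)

T_f ≈ 7.2 °C

T_f = Σ m_i c_i T_i / Σ m_i c_i:
T_f = (63.21*259 + 4389*3.57) / (63.21 + 4389)
    = 32040 / 4452.2 ≈ 7.20 °C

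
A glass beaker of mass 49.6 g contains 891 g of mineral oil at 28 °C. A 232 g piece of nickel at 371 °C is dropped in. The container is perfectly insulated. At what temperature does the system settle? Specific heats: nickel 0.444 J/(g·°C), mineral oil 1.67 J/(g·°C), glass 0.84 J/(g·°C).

Heat gained plus heat lost sum to zero:
232*0.444*(T − 371) + 891*1.67*(T − 28) + 49.6*0.84*(T − 28) = 0
103.01(T − 371) + 1488(T − 28) + 41.66(T − 28) = 0
1632.6 T = 81046
T = 81046/1632.6 ≈ 49.64 °C

T_f ≈ 49.6 °C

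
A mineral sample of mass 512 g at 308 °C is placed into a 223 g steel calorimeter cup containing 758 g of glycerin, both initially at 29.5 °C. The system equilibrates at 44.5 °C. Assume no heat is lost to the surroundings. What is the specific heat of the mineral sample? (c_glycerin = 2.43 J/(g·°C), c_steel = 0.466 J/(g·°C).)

c ≈ 0.216 J/(g·°C)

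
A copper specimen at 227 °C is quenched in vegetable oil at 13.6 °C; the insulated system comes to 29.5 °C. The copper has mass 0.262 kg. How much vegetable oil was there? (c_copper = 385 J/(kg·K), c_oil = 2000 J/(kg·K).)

m ≈ 0.626 kg

|Q_copper| = |Q_oil|:
0.262·385·(227 − 29.5) = m·2000·(29.5 − 13.6)
31800 m = 19922  ⇒  m ≈ 0.6265 kg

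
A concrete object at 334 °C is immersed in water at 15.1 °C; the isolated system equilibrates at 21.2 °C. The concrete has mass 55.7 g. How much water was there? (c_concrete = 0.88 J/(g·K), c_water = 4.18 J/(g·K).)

m ≈ 601 g

|Q_concrete| = |Q_water|:
55.7·0.88·(334 − 21.2) = m·4.18·(21.2 − 15.1)
25.5 m = 15332  ⇒  m ≈ 601.3 g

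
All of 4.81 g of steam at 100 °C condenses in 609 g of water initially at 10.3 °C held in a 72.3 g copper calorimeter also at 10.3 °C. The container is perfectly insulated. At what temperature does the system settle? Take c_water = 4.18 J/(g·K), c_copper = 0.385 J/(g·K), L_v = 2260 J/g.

T_f ≈ 15.2 °C

Taking heat into each body as positive, Σ m c ΔT = 0:
condense steam: −4.81×2260 = −10871
  condensate cools 100→T: 4.81×4.18×(T − 100) = 20.11(T − 100)
  original water: 2545.6(T − 10.3)
  copper cup: 72.3×0.385×(T − 10.3) = 27.84(T − 10.3)
2593.6 T = 10871 + 2010.6 + 26507 = 39388
T ≈ 15.19 °C, under the boiling point, so the assumption holds.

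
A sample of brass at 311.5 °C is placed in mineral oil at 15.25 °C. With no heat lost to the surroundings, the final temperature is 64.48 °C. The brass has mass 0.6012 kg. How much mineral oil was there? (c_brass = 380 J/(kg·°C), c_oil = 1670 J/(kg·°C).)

m ≈ 0.686 kg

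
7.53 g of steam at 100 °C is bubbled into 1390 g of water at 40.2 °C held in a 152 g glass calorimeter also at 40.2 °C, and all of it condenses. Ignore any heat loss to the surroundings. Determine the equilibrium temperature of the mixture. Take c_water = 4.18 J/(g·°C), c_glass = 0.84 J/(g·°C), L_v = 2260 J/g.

T_f ≈ 43.4 °C

Heat gained plus heat lost sum to zero:
latent heat released on condensation: 7.53×2260 = 17018; condensate cools 100→T: 7.53×4.18×(T − 100) = 31.48(T − 100); water warms: 1390×4.18×(T − 40.2) = 5810.2(T − 40.2); cup: 127.68(T − 40.2)
5969.4 T = 17018 + 3147.5 + 238703 = 258868
T ≈ 43.37 °C (< 100 °C, so full condensation is consistent).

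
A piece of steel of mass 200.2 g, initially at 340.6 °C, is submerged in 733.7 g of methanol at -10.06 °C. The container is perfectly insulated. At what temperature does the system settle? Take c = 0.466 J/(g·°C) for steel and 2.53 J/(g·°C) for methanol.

Net heat exchanged in the isolated system is zero:
200.2·0.466·(T − 340.6) + 733.7·2.53·(T − (-10.06)) = 0
93.29(T − 340.6) + 1856.3(T − (-10.06)) = 0
(93.29 + 1856.3) T = 93.29·340.6 + 1856.3·(-10.06)
T ≈ 6.72 °C

T_f ≈ 6.7 °C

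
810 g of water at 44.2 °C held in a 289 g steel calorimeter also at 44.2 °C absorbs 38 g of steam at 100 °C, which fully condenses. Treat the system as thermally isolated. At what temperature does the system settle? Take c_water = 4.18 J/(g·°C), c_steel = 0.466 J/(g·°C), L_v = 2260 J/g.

Net heat exchanged in the isolated system is zero:
steam→water at 100 °C releases m L_v = 38×2260 = 85880
  condensate cools 100→T: 38×4.18×(T − 100) = 158.84(T − 100)
  original water: 3385.8(T − 44.2)
  cup: 134.67(T − 44.2)
3679.3 T = 85880 + 15884 + 155605 = 257369
T ≈ 69.95 °C — below 100 °C, confirming all the steam condensed.

T_f ≈ 70.0 °C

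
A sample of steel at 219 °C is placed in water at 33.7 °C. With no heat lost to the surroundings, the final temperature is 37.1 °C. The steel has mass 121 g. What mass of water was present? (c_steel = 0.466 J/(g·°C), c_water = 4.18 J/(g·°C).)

m ≈ 722 g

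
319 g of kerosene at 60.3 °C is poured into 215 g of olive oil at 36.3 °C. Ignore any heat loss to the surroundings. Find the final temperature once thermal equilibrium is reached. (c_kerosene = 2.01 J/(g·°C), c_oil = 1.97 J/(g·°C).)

T_f ≈ 50.8 °C

|Q_kerosene| = |Q_oil|:
319*2.01*(60.3 − T) = 215*1.97*(T − 36.3)
641.19(60.3 − T) = 423.55(T − 36.3)
1064.7 T = 54039  ⇒  T ≈ 50.75 °C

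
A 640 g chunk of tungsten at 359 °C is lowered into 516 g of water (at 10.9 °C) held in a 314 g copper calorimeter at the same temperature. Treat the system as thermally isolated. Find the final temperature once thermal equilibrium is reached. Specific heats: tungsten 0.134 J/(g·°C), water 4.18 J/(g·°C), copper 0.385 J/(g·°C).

T_f ≈ 23.5 °C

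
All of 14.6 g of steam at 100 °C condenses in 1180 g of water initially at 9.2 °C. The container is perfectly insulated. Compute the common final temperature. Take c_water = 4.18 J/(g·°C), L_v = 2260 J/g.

Heat gained plus heat lost sum to zero:
latent heat released on condensation: 14.6×2260 = 32996; condensed water 100 °C→T: 61.03(T − 100); water warms: 1180×4.18×(T − 9.2) = 4932.4(T − 9.2)
4993.4 T = 32996 + 6102.8 + 45378 = 84477
T ≈ 16.92 °C (< 100 °C, so full condensation is consistent).

T_f ≈ 16.9 °C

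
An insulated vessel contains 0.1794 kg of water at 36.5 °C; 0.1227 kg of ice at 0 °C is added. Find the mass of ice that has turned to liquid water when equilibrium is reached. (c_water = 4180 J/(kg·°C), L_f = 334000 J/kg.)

Water can give up m c ΔT = 0.1794×4180×36.5 = 27371 J before reaching 0 °C.
To melt every bit of ice: 0.1227×334000 = 40982 J.
27371 J < 40982 J, so only part of the ice melts and the system sits at 0 °C.
Mass melted = 27371/334000 ≈ 0.08195 kg.

m_melted ≈ 0.0819 kg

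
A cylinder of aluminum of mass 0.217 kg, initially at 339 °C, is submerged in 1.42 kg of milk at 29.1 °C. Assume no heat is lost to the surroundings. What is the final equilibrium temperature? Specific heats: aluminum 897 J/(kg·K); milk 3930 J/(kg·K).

T_f ≈ 39.5 °C

|Q_aluminum| = |Q_milk|:
0.217×897×(339 − T) = 1.42×3930×(T − 29.1)
194.65(339 − T) = 5580.6(T − 29.1)
5775.2 T = 228381  ⇒  T ≈ 39.54 °C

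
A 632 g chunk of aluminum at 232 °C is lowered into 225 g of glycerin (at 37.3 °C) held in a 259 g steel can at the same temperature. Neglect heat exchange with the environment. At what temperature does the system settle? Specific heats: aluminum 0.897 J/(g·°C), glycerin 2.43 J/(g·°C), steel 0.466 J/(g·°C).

T_f ≈ 126.7 °C

Energy conservation, ΣQ = 0:
632·0.897·(T − 232) + 225·2.43·(T − 37.3) + 259·0.466·(T − 37.3) = 0
566.9(T − 232) + 546.75(T − 37.3) + 120.69(T − 37.3) = 0
1234.3 T = 156417
T = 156417 / 1234.3 = 127 °C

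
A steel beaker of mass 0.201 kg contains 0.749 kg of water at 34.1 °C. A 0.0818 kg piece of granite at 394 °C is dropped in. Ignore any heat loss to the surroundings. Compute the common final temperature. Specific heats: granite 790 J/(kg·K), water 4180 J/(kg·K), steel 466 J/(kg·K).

Let T be the final temperature. ΣQ_i = 0:
0.0818·790·(T − 394) + 0.749·4180·(T − 34.1) + 0.201·466·(T − 34.1) = 0
64.62(T − 394) + 3130.8(T − 34.1) + 93.67(T − 34.1) = 0
3289.1 T = 135416
T ≈ 41.17 °C

T_f ≈ 41.2 °C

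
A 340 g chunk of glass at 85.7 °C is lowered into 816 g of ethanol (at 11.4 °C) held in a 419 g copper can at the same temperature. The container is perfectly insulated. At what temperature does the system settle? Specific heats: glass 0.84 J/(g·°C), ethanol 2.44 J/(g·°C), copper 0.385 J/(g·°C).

T_f ≈ 20.1 °C

Taking heat into each body as positive, Σ m c ΔT = 0:
340×0.84×(T − 85.7) + 816×2.44×(T − 11.4) + 419×0.385×(T − 11.4) = 0
(285.6 + 1991 + 161.31) T = 285.6×85.7 + 1991×11.4 + 161.31×11.4
T ≈ 20.10 °C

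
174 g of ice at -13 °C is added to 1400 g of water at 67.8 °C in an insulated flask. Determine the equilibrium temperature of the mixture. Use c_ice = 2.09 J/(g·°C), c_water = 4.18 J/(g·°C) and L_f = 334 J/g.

T_f ≈ 50.8 °C

Heat gained plus heat lost sum to zero:
warm ice to 0 °C: 174×2.09×(0 − (-13)) = 4727.6; latent heat to melt: 174×334 = 58116; warm the meltwater: 727.32 T; water cools: 1400×4.18×(T − 67.8) = 5852(T − 67.8)
6579.3 T = 396766 − 62844 = 333922
T ≈ 50.75 °C (positive, so assuming full melt was valid).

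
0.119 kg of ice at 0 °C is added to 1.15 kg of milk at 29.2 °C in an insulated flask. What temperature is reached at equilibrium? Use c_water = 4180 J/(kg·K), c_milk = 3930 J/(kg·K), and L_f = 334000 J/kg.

T_f ≈ 18.4 °C

Heat gained plus heat lost sum to zero:
melt ice: 0.119×334000 = 39746
  warm the meltwater: 497.42 T
  milk cools: 1.15×3930×(T − 29.2) = 4519.5(T − 29.2)
5016.9 T = 131969 − 39746 = 92223
T ≈ 18.38 °C. Since T > 0 °C, the all-ice-melts assumption holds.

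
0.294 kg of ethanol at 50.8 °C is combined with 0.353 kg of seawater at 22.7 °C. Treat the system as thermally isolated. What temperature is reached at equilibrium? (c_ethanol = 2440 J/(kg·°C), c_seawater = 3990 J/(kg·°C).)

Heat gained plus heat lost sum to zero:
0.294·2440·(T − 50.8) + 0.353·3990·(T − 22.7) = 0
(717.36 + 1408.5) T = 717.36·50.8 + 1408.5·22.7
T ≈ 32.18 °C

T_f ≈ 32.2 °C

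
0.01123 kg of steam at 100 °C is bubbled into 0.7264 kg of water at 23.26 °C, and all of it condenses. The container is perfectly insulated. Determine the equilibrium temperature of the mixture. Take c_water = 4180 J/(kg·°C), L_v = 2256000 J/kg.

T_f ≈ 32.6 °C

Setting the total heat transfer to zero:
condense steam: −0.01123·2256000 = −25335
  condensate cools 100→T: 0.01123·4180·(T − 100) = 46.94(T − 100)
  original water: 3036.4(T − 23.26)
3083.3 T = 25335 + 4694.1 + 70626 = 100655
T ≈ 32.65 °C (< 100 °C, so full condensation is consistent).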